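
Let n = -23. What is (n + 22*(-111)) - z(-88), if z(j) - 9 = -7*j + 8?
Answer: -3098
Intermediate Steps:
z(j) = 17 - 7*j (z(j) = 9 + (-7*j + 8) = 9 + (8 - 7*j) = 17 - 7*j)
(n + 22*(-111)) - z(-88) = (-23 + 22*(-111)) - (17 - 7*(-88)) = (-23 - 2442) - (17 + 616) = -2465 - 1*633 = -2465 - 633 = -3098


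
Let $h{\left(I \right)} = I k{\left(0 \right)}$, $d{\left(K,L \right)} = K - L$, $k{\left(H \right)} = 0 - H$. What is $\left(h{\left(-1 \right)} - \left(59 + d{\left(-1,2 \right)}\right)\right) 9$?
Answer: $-504$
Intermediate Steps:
$k{\left(H \right)} = - H$
$h{\left(I \right)} = 0$ ($h{\left(I \right)} = I \left(\left(-1\right) 0\right) = I 0 = 0$)
$\left(h{\left(-1 \right)} - \left(59 + d{\left(-1,2 \right)}\right)\right) 9 = \left(0 - \left(58 - 2\right)\right) 9 = \left(0 - 56\right) 9 = \left(-56\right) 9 = -504$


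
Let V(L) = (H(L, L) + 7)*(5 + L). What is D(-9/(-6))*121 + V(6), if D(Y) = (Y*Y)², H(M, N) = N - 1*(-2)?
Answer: 12441/16 ≈ 777.56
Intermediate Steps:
H(M, N) = 2 + N (H(M, N) = N + 2 = 2 + N)
V(L) = (5 + L)*(9 + L) (V(L) = ((2 + L) + 7)*(5 + L) = (9 + L)*(5 + L) = (5 + L)*(9 + L))
D(Y) = Y⁴ (D(Y) = (Y²)² = Y⁴)
D(-9/(-6))*121 + V(6) = (-9/(-6))⁴*121 + (45 + 6² + 14*6) = (-9*(-⅙))⁴*121 + (45 + 36 + 84) = (3/2)⁴*121 + 165 = (81/16)*121 + 165 = 9801/16 + 165 = 12441/16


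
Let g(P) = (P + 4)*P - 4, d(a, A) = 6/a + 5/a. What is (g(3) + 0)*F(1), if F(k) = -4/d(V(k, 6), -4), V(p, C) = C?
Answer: -408/11 ≈ -37.091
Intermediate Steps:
d(a, A) = 11/a
g(P) = -4 + P*(4 + P) (g(P) = (4 + P)*P - 4 = P*(4 + P) - 4 = -4 + P*(4 + P))
F(k) = -24/11 (F(k) = -4/(11/6) = -4/(11*(1/6)) = -4/11/6 = -4*6/11 = -24/11)
(g(3) + 0)*F(1) = ((-4 + 3**2 + 4*3) + 0)*(-24/11) = ((-4 + 9 + 12) + 0)*(-24/11) = (17 + 0)*(-24/11) = 17*(-24/11) = -408/11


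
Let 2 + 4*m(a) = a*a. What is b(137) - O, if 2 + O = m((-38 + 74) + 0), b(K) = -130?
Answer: -903/2 ≈ -451.50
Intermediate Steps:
m(a) = -½ + a²/4 (m(a) = -½ + (a*a)/4 = -½ + a²/4)
O = 643/2 (O = -2 + (-½ + ((-38 + 74) + 0)²/4) = -2 + (-½ + (36 + 0)²/4) = -2 + (-½ + (¼)*36²) = -2 + (-½ + (¼)*1296) = -2 + (-½ + 324) = -2 + 647/2 = 643/2 ≈ 321.50)
b(137) - O = -130 - 1*643/2 = -130 - 643/2 = -903/2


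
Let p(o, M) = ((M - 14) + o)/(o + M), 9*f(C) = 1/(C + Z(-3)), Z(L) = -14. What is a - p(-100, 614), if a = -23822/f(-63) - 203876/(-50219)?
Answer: 213065297064200/12906283 ≈ 1.6509e+7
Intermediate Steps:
f(C) = 1/(9*(-14 + C)) (f(C) = 1/(9*(C - 14)) = 1/(9*(-14 + C)))
p(o, M) = (-14 + M + o)/(M + o) (p(o, M) = ((-14 + M) + o)/(M + o) = (-14 + M + o)/(M + o))
a = 829047897350/50219 (a = -23822/(1/(9*(-14 - 63))) - 203876/(-50219) = -23822/((⅑)/(-77)) - 203876*(-1/50219) = -23822/((⅑)*(-1/77)) + 203876/50219 = -23822/(-1/693) + 203876/50219 = -23822*(-693) + 203876/50219 = 16508646 + 203876/50219 = 829047897350/50219 ≈ 1.6509e+7)
a - p(-100, 614) = 829047897350/50219 - (-14 + 614 - 100)/(614 - 100) = 829047897350/50219 - 500/514 = 829047897350/50219 - 1*250/257 = 829047897350/50219 - 250/257 = 213065297064200/12906283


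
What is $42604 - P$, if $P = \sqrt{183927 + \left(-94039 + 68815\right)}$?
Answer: $42604 - \sqrt{158703} \approx 42206.0$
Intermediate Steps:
$P = \sqrt{158703}$ ($P = \sqrt{183927 - 25224} = \sqrt{158703} \approx 398.38$)
$42604 - P = 42604 - \sqrt{158703}$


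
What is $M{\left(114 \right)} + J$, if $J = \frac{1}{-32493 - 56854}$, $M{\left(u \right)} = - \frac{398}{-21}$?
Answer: $\frac{35560085}{1876287} \approx 18.952$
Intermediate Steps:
$M{\left(u \right)} = \frac{398}{21}$ ($M{\left(u \right)} = \left(-398\right) \left(- \frac{1}{21}\right) = \frac{398}{21}$)
$J = - \frac{1}{89347}$ ($J = \frac{1}{-32493 - 56854} = \frac{1}{-89347} = - \frac{1}{89347} \approx -1.1192 \cdot 10^{-5}$)
$M{\left(114 \right)} + J = \frac{398}{21} - \frac{1}{89347} = \frac{35560085}{1876287}$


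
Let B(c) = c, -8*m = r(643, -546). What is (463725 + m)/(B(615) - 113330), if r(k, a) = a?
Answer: -1855173/450860 ≈ -4.1147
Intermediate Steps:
m = 273/4 (m = -⅛*(-546) = 273/4 ≈ 68.250)
(463725 + m)/(B(615) - 113330) = (463725 + 273/4)/(615 - 113330) = (1855173/4)/(-112715) = (1855173/4)*(-1/112715) = -1855173/450860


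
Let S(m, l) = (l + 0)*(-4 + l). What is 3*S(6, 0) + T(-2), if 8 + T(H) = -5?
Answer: -13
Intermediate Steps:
T(H) = -13 (T(H) = -8 - 5 = -13)
S(m, l) = l*(-4 + l)
3*S(6, 0) + T(-2) = 3*(0*(-4 + 0)) - 13 = 3*(0*(-4)) - 13 = 3*0 - 13 = 0 - 13 = -13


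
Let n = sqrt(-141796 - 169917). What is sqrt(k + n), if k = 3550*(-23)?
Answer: sqrt(-81650 + I*sqrt(311713)) ≈ 0.9769 + 285.75*I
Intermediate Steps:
k = -81650
n = I*sqrt(311713) (n = sqrt(-311713) = I*sqrt(311713) ≈ 558.31*I)
sqrt(k + n) = sqrt(-81650 + I*sqrt(311713))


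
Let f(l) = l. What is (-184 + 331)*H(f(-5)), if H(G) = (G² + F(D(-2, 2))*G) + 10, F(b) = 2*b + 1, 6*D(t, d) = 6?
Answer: 2940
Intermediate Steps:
D(t, d) = 1 (D(t, d) = (⅙)*6 = 1)
F(b) = 1 + 2*b
H(G) = 10 + G² + 3*G (H(G) = (G² + (1 + 2*1)*G) + 10 = (G² + (1 + 2)*G) + 10 = (G² + 3*G) + 10 = 10 + G² + 3*G)
(-184 + 331)*H(f(-5)) = (-184 + 331)*(10 + (-5)² + 3*(-5)) = 147*(10 + 25 - 15) = 147*20 = 2940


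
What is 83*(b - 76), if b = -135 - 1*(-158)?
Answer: -4399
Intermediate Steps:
b = 23 (b = -135 + 158 = 23)
83*(b - 76) = 83*(23 - 76) = 83*(-53) = -4399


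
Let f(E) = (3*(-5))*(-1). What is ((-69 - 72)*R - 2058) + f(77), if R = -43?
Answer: 4020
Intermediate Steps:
f(E) = 15 (f(E) = -15*(-1) = 15)
((-69 - 72)*R - 2058) + f(77) = ((-69 - 72)*(-43) - 2058) + 15 = (-141*(-43) - 2058) + 15 = (6063 - 2058) + 15 = 4005 + 15 = 4020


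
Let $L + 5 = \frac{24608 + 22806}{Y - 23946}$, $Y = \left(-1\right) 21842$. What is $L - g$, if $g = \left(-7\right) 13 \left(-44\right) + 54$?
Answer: $- \frac{93042029}{22894} \approx -4064.0$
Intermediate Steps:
$Y = -21842$
$g = 4058$ ($g = \left(-91\right) \left(-44\right) + 54 = 4004 + 54 = 4058$)
$L = - \frac{138177}{22894}$ ($L = -5 + \frac{24608 + 22806}{-21842 - 23946} = -5 + \frac{47414}{-45788} = -5 + 47414 \left(- \frac{1}{45788}\right) = -5 - \frac{23707}{22894} = - \frac{138177}{22894} \approx -6.0355$)
$L - g = - \frac{138177}{22894} - 4058 = - \frac{93042029}{22894}$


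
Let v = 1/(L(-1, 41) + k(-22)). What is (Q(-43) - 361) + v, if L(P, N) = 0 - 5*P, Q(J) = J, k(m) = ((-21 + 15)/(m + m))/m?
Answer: -975984/2417 ≈ -403.80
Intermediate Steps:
k(m) = -3/m**2 (k(m) = (-6*1/(2*m))/m = (-3/m)/m = -3/m**2)
L(P, N) = -5*P
v = 484/2417 (v = 1/(-5*(-1) - 3/(-22)**2) = 1/(5 - 3*1/484) = 1/(5 - 3/484) = 1/(2417/484) = 484/2417 ≈ 0.20025)
(Q(-43) - 361) + v = (-43 - 361) + 484/2417 = -404 + 484/2417 = -975984/2417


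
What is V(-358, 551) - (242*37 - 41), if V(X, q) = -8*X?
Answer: -6049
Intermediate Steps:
V(-358, 551) - (242*37 - 41) = -8*(-358) - (242*37 - 41) = 2864 - (8954 - 41) = 2864 - 1*8913 = 2864 - 8913 = -6049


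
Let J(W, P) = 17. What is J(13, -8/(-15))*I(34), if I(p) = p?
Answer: 578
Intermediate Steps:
J(13, -8/(-15))*I(34) = 17*34 = 578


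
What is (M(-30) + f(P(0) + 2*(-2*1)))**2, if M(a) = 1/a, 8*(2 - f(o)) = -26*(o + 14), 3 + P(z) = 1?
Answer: 703921/900 ≈ 782.13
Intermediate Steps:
P(z) = -2 (P(z) = -3 + 1 = -2)
f(o) = 95/2 + 13*o/4 (f(o) = 2 - (-13)*(o + 14)/4 = 2 - (-13)*(14 + o)/4 = 2 - (-364 - 26*o)/8 = 2 + (91/2 + 13*o/4) = 95/2 + 13*o/4)
(M(-30) + f(P(0) + 2*(-2*1)))**2 = (1/(-30) + (95/2 + 13*(-2 + 2*(-2*1))/4))**2 = (-1/30 + (95/2 + 13*(-2 + 2*(-2))/4))**2 = (-1/30 + (95/2 + 13*(-2 - 4)/4))**2 = (-1/30 + (95/2 + (13/4)*(-6)))**2 = (-1/30 + (95/2 - 39/2))**2 = (-1/30 + 28)**2 = (839/30)**2 = 703921/900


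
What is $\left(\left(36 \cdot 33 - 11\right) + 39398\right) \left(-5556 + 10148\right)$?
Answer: $186320400$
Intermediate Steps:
$\left(\left(36 \cdot 33 - 11\right) + 39398\right) \left(-5556 + 10148\right) = \left(\left(1188 - 11\right) + 39398\right) 4592 = \left(1177 + 39398\right) 4592 = 40575 \cdot 4592 = 186320400$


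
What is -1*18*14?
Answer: -252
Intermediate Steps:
-1*18*14 = -18*14 = -252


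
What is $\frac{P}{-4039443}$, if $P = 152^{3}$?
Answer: $- \frac{3511808}{4039443} \approx -0.86938$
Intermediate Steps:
$P = 3511808$
$\frac{P}{-4039443} = \frac{3511808}{-4039443} = 3511808 \left(- \frac{1}{4039443}\right) = - \frac{3511808}{4039443}$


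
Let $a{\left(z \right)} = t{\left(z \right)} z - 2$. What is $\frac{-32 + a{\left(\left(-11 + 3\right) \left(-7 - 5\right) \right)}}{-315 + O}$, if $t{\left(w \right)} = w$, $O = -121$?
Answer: $- \frac{4591}{218} \approx -21.06$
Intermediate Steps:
$a{\left(z \right)} = -2 + z^{2}$ ($a{\left(z \right)} = z z - 2 = z^{2} - 2 = -2 + z^{2}$)
$\frac{-32 + a{\left(\left(-11 + 3\right) \left(-7 - 5\right) \right)}}{-315 + O} = \frac{-32 - \left(2 - \left(\left(-11 + 3\right) \left(-7 - 5\right)\right)^{2}\right)}{-315 - 121} = \frac{-32 - \left(2 - \left(\left(-8\right) \left(-12\right)\right)^{2}\right)}{-436} = \left(-32 - \left(2 - 96^{2}\right)\right) \left(- \frac{1}{436}\right) = \left(-32 + \left(-2 + 9216\right)\right) \left(- \frac{1}{436}\right) = \left(-32 + 9214\right) \left(- \frac{1}{436}\right) = 9182 \left(- \frac{1}{436}\right) = - \frac{4591}{218}$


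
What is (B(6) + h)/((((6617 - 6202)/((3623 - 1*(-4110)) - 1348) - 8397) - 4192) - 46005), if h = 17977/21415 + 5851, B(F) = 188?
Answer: -165171217874/1602365703825 ≈ -0.10308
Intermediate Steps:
h = 125317142/21415 (h = 17977*(1/21415) + 5851 = 17977/21415 + 5851 = 125317142/21415 ≈ 5851.8)
(B(6) + h)/((((6617 - 6202)/((3623 - 1*(-4110)) - 1348) - 8397) - 4192) - 46005) = (188 + 125317142/21415)/((((6617 - 6202)/((3623 - 1*(-4110)) - 1348) - 8397) - 4192) - 46005) = 129343162/(21415*(((415/((3623 + 4110) - 1348) - 8397) - 4192) - 46005)) = 129343162/(21415*(((415/(7733 - 1348) - 8397) - 4192) - 46005)) = 129343162/(21415*(((415/6385 - 8397) - 4192) - 46005)) = 129343162/(21415*(((415*(1/6385) - 8397) - 4192) - 46005)) = 129343162/(21415*(((83/1277 - 8397) - 4192) - 46005)) = 129343162/(21415*((-10722886/1277 - 4192) - 46005)) = 129343162/(21415*(-16076070/1277 - 46005)) = 129343162/(21415*(-74824455/1277)) = (129343162/21415)*(-1277/74824455) = -165171217874/1602365703825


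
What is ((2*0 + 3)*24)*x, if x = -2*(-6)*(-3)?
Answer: -2592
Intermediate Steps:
x = -36 (x = 12*(-3) = -36)
((2*0 + 3)*24)*x = ((2*0 + 3)*24)*(-36) = ((0 + 3)*24)*(-36) = (3*24)*(-36) = 72*(-36) = -2592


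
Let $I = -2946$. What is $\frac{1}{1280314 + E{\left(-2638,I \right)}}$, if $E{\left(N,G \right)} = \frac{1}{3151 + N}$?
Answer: $\frac{513}{656801083} \approx 7.8106 \cdot 10^{-7}$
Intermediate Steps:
$\frac{1}{1280314 + E{\left(-2638,I \right)}} = \frac{1}{1280314 + \frac{1}{3151 - 2638}} = \frac{1}{1280314 + \frac{1}{513}} = \frac{1}{\frac{656801083}{513}} = \frac{513}{656801083}$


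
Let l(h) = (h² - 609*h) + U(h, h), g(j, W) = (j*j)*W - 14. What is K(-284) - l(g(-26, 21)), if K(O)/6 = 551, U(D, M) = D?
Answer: -192503162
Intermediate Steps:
K(O) = 3306 (K(O) = 6*551 = 3306)
g(j, W) = -14 + W*j² (g(j, W) = j²*W - 14 = W*j² - 14 = -14 + W*j²)
l(h) = h² - 608*h (l(h) = (h² - 609*h) + h = h² - 608*h)
K(-284) - l(g(-26, 21)) = 3306 - (-14 + 21*(-26)²)*(-608 + (-14 + 21*(-26)²)) = 3306 - (-14 + 21*676)*(-608 + (-14 + 21*676)) = 3306 - (-14 + 14196)*(-608 + (-14 + 14196)) = 3306 - 14182*(-608 + 14182) = 3306 - 14182*13574 = 3306 - 1*192506468 = 3306 - 192506468 = -192503162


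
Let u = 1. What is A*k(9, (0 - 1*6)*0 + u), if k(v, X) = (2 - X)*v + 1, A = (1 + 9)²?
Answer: 1000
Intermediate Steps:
A = 100 (A = 10² = 100)
k(v, X) = 1 + v*(2 - X) (k(v, X) = v*(2 - X) + 1 = 1 + v*(2 - X))
A*k(9, (0 - 1*6)*0 + u) = 100*(1 + 2*9 - 1*((0 - 1*6)*0 + 1)*9) = 100*(1 + 18 - 1*((0 - 6)*0 + 1)*9) = 100*(1 + 18 - 1*(-6*0 + 1)*9) = 100*(1 + 18 - 1*(0 + 1)*9) = 100*(1 + 18 - 1*1*9) = 100*(1 + 18 - 9) = 100*10 = 1000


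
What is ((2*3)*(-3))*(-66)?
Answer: 1188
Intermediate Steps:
((2*3)*(-3))*(-66) = (6*(-3))*(-66) = -18*(-66) = 1188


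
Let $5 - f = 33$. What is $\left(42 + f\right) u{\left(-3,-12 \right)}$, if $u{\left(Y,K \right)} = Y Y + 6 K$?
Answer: $-882$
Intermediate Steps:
$f = -28$ ($f = 5 - 33 = -28$)
$u{\left(Y,K \right)} = Y^{2} + 6 K$
$\left(42 + f\right) u{\left(-3,-12 \right)} = \left(42 - 28\right) \left(\left(-3\right)^{2} + 6 \left(-12\right)\right) = 14 \left(9 - 72\right) = 14 \left(-63\right) = -882$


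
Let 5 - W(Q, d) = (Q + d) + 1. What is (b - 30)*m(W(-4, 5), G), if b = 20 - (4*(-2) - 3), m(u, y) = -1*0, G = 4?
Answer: 0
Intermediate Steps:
W(Q, d) = 4 - Q - d (W(Q, d) = 5 - ((Q + d) + 1) = 5 - (1 + Q + d) = 5 + (-1 - Q - d) = 4 - Q - d)
m(u, y) = 0
b = 31 (b = 20 - (-8 - 3) = 20 - 1*(-11) = 20 + 11 = 31)
(b - 30)*m(W(-4, 5), G) = (31 - 30)*0 = 1*0 = 0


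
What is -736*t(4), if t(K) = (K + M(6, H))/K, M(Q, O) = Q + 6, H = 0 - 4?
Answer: -2944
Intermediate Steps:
H = -4
M(Q, O) = 6 + Q
t(K) = (12 + K)/K (t(K) = (K + (6 + 6))/K = (K + 12)/K = (12 + K)/K)
-736*t(4) = -736*(12 + 4)/4 = -184*16 = -736*4 = -2944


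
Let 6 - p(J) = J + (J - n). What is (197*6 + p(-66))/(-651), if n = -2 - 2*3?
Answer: -1312/651 ≈ -2.0154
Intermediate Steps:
n = -8 (n = -2 - 6 = -8)
p(J) = -2 - 2*J (p(J) = 6 - (J + (J - 1*(-8))) = 6 - (J + (J + 8)) = 6 - (J + (8 + J)) = 6 - (8 + 2*J) = 6 + (-8 - 2*J) = -2 - 2*J)
(197*6 + p(-66))/(-651) = (197*6 + (-2 - 2*(-66)))/(-651) = (1182 + (-2 + 132))*(-1/651) = (1182 + 130)*(-1/651) = 1312*(-1/651) = -1312/651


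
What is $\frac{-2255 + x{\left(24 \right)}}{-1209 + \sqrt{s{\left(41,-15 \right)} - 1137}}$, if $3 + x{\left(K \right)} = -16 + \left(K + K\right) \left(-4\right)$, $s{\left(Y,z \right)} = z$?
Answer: $\frac{110422}{54179} + \frac{2192 i \sqrt{2}}{54179} \approx 2.0381 + 0.057217 i$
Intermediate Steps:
$x{\left(K \right)} = -19 - 8 K$ ($x{\left(K \right)} = -3 + \left(-16 + \left(K + K\right) \left(-4\right)\right) = -3 + \left(-16 + 2 K \left(-4\right)\right) = -3 - \left(16 + 8 K\right) = -19 - 8 K$)
$\frac{-2255 + x{\left(24 \right)}}{-1209 + \sqrt{s{\left(41,-15 \right)} - 1137}} = \frac{-2255 - 211}{-1209 + \sqrt{-15 - 1137}} = \frac{-2255 - 211}{-1209 + \sqrt{-1152}} = \frac{-2255 - 211}{-1209 + 24 i \sqrt{2}} = - \frac{2466}{-1209 + 24 i \sqrt{2}}$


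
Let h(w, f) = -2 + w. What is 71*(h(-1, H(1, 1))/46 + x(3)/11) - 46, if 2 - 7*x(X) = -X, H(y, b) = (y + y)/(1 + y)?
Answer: -163003/3542 ≈ -46.020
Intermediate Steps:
H(y, b) = 2*y/(1 + y) (H(y, b) = (2*y)/(1 + y) = 2*y/(1 + y))
x(X) = 2/7 + X/7 (x(X) = 2/7 - (-1)*X/7 = 2/7 + X/7)
71*(h(-1, H(1, 1))/46 + x(3)/11) - 46 = 71*((-2 - 1)/46 + (2/7 + (1/7)*3)/11) - 46 = 71*(-3*1/46 + (2/7 + 3/7)*(1/11)) - 46 = 71*(-3/46 + (5/7)*(1/11)) - 46 = 71*(-3/46 + 5/77) - 46 = 71*(-1/3542) - 46 = -71/3542 - 46 = -163003/3542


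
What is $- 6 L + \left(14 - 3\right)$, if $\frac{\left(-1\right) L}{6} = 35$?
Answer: $1271$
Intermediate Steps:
$L = -210$ ($L = \left(-6\right) 35 = -210$)
$- 6 L + \left(14 - 3\right) = \left(-6\right) \left(-210\right) + \left(14 - 3\right) = 1260 + 11 = 1271$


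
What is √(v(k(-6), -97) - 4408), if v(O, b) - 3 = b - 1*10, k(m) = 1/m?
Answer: 4*I*√282 ≈ 67.171*I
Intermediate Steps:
v(O, b) = -7 + b (v(O, b) = 3 + (b - 1*10) = 3 + (b - 10) = 3 + (-10 + b) = -7 + b)
√(v(k(-6), -97) - 4408) = √((-7 - 97) - 4408) = √(-104 - 4408) = √(-4512) = 4*I*√282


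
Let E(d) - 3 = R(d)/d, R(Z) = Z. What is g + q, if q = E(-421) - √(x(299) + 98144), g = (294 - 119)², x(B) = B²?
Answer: 30629 - √187545 ≈ 30196.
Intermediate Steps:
g = 30625 (g = 175² = 30625)
E(d) = 4 (E(d) = 3 + d/d = 3 + 1 = 4)
q = 4 - √187545 (q = 4 - √(299² + 98144) = 4 - √(89401 + 98144) = 4 - √187545 ≈ -429.06)
g + q = 30625 + (4 - √187545) = 30629 - √187545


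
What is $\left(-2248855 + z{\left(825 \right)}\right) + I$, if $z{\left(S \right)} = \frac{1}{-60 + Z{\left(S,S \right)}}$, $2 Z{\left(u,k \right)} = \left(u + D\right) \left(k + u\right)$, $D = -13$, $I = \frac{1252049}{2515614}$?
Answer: $- \frac{210525125159187057}{93614382320} \approx -2.2489 \cdot 10^{6}$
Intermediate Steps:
$I = \frac{1252049}{2515614}$ ($I = 1252049 \cdot \frac{1}{2515614} = \frac{1252049}{2515614} \approx 0.49771$)
$Z{\left(u,k \right)} = \frac{\left(-13 + u\right) \left(k + u\right)}{2}$ ($Z{\left(u,k \right)} = \frac{\left(u - 13\right) \left(k + u\right)}{2} = \frac{\left(-13 + u\right) \left(k + u\right)}{2}$)
$z{\left(S \right)} = \frac{1}{-60 + S^{2} - 13 S}$ ($z{\left(S \right)} = \frac{1}{-60 + \left(\frac{S^{2}}{2} - \frac{13 S}{2} - \frac{13 S}{2} + \frac{S S}{2}\right)} = \frac{1}{-60 + \left(\frac{S^{2}}{2} - \frac{13 S}{2} - \frac{13 S}{2} + \frac{S^{2}}{2}\right)} = \frac{1}{-60 + \left(S^{2} - 13 S\right)} = \frac{1}{-60 + S^{2} - 13 S}$)
$\left(-2248855 + z{\left(825 \right)}\right) + I = \left(-2248855 + \frac{1}{-60 + 825^{2} - 10725}\right) + \frac{1252049}{2515614} = \left(-2248855 + \frac{1}{-60 + 680625 - 10725}\right) + \frac{1252049}{2515614} = \left(-2248855 + \frac{1}{669840}\right) + \frac{1252049}{2515614} = - \frac{1506373033199}{669840} + \frac{1252049}{2515614} = - \frac{210525125159187057}{93614382320}$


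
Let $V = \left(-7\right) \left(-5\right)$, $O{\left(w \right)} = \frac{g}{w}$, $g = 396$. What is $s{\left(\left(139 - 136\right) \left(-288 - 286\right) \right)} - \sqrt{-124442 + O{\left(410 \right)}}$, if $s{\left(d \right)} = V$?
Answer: $35 - \frac{2 i \sqrt{1307408615}}{205} \approx 35.0 - 352.76 i$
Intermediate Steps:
$O{\left(w \right)} = \frac{396}{w}$
$V = 35$
$s{\left(d \right)} = 35$
$s{\left(\left(139 - 136\right) \left(-288 - 286\right) \right)} - \sqrt{-124442 + O{\left(410 \right)}} = 35 - \sqrt{-124442 + \frac{396}{410}} = 35 - \sqrt{-124442 + 396 \cdot \frac{1}{410}} = 35 - \sqrt{-124442 + \frac{198}{205}} = 35 - \sqrt{- \frac{25510412}{205}} = 35 - \frac{2 i \sqrt{1307408615}}{205}$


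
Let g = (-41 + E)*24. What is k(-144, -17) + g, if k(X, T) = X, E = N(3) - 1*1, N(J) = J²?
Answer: -936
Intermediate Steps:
E = 8 (E = 3² - 1*1 = 9 - 1 = 8)
g = -792 (g = (-41 + 8)*24 = -33*24 = -792)
k(-144, -17) + g = -144 - 792 = -936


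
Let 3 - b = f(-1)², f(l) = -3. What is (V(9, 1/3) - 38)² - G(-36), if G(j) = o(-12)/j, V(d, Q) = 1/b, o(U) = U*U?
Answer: 52585/36 ≈ 1460.7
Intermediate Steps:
b = -6 (b = 3 - 1*(-3)² = 3 - 1*9 = 3 - 9 = -6)
o(U) = U²
V(d, Q) = -⅙ (V(d, Q) = 1/(-6) = -⅙)
G(j) = 144/j (G(j) = (-12)²/j = 144/j)
(V(9, 1/3) - 38)² - G(-36) = (-⅙ - 38)² - 144/(-36) = (-229/6)² - 144*(-1)/36 = 52441/36 - 1*(-4) = 52441/36 + 4 = 52585/36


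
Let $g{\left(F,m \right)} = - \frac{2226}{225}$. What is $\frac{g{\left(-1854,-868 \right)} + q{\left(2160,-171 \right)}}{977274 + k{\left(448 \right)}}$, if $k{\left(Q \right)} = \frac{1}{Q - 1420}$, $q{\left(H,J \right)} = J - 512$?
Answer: $- \frac{16837308}{23747758175} \approx -0.00070901$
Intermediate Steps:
$g{\left(F,m \right)} = - \frac{742}{75}$ ($g{\left(F,m \right)} = \left(-2226\right) \frac{1}{225} = - \frac{742}{75}$)
$q{\left(H,J \right)} = -512 + J$
$k{\left(Q \right)} = \frac{1}{-1420 + Q}$
$\frac{g{\left(-1854,-868 \right)} + q{\left(2160,-171 \right)}}{977274 + k{\left(448 \right)}} = \frac{- \frac{742}{75} - 683}{977274 + \frac{1}{-1420 + 448}} = \frac{- \frac{742}{75} - 683}{977274 + \frac{1}{-972}} = - \frac{51967}{75 \left(977274 - \frac{1}{972}\right)} = - \frac{51967}{75 \cdot \frac{949910327}{972}} = \left(- \frac{51967}{75}\right) \frac{972}{949910327} = - \frac{16837308}{23747758175}$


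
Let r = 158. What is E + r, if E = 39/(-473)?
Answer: 74695/473 ≈ 157.92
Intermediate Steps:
E = -39/473 (E = 39*(-1/473) = -39/473 ≈ -0.082452)
E + r = -39/473 + 158 = 74695/473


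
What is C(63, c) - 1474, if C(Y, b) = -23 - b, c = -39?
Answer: -1458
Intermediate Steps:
C(63, c) - 1474 = (-23 - 1*(-39)) - 1474 = (-23 + 39) - 1474 = 16 - 1474 = -1458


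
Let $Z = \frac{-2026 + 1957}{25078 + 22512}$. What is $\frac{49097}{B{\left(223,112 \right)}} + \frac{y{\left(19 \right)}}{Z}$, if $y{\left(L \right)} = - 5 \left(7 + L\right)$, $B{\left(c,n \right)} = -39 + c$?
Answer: $\frac{49640891}{552} \approx 89929.0$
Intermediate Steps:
$y{\left(L \right)} = -35 - 5 L$
$Z = - \frac{69}{47590} \approx -0.0014499$
$\frac{49097}{B{\left(223,112 \right)}} + \frac{y{\left(19 \right)}}{Z} = \frac{49097}{-39 + 223} + \frac{-35 - 95}{- \frac{69}{47590}} = \frac{49097}{184} + \left(-35 - 95\right) \left(- \frac{47590}{69}\right) = 49097 \cdot \frac{1}{184} - - \frac{6186700}{69} = \frac{49097}{184} + \frac{6186700}{69} = \frac{49640891}{552}$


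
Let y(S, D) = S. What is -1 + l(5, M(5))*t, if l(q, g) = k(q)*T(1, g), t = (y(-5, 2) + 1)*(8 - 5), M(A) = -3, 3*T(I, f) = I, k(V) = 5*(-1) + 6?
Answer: -5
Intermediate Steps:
k(V) = 1 (k(V) = -5 + 6 = 1)
T(I, f) = I/3
t = -12 (t = (-5 + 1)*(8 - 5) = -4*3 = -12)
l(q, g) = 1/3 (l(q, g) = 1*((1/3)*1) = 1*(1/3) = 1/3)
-1 + l(5, M(5))*t = -1 + (1/3)*(-12) = -1 - 4 = -5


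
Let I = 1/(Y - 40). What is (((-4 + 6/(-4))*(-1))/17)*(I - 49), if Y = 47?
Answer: -1881/119 ≈ -15.807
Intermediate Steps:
I = ⅐ (I = 1/(47 - 40) = 1/7 = ⅐ ≈ 0.14286)
(((-4 + 6/(-4))*(-1))/17)*(I - 49) = (((-4 + 6/(-4))*(-1))/17)*(⅐ - 49) = (((-4 + 6*(-¼))*(-1))*(1/17))*(-342/7) = (((-4 - 3/2)*(-1))*(1/17))*(-342/7) = (-11/2*(-1)*(1/17))*(-342/7) = ((11/2)*(1/17))*(-342/7) = (11/34)*(-342/7) = -1881/119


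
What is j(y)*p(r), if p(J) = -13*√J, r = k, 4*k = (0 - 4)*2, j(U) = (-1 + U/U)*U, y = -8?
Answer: 0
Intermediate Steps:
j(U) = 0 (j(U) = (-1 + 1)*U = 0*U = 0)
k = -2 (k = ((0 - 4)*2)/4 = (-4*2)/4 = (¼)*(-8) = -2)
r = -2
j(y)*p(r) = 0*(-13*I*√2) = 0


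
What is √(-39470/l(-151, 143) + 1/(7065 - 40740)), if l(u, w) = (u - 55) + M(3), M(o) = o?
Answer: √363444664883727/1367205 ≈ 13.944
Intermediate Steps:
l(u, w) = -52 + u (l(u, w) = (u - 55) + 3 = (-55 + u) + 3 = -52 + u)
√(-39470/l(-151, 143) + 1/(7065 - 40740)) = √(-39470/(-52 - 151) + 1/(7065 - 40740)) = √(-39470/(-203) + 1/(-33675)) = √(-39470*(-1/203) - 1/33675) = √(39470/203 - 1/33675) = √(1329152047/6836025) = √363444664883727/1367205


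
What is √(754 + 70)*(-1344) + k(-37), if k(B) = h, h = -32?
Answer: -32 - 2688*√206 ≈ -38612.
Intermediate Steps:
k(B) = -32
√(754 + 70)*(-1344) + k(-37) = √(754 + 70)*(-1344) - 32 = √824*(-1344) - 32 = (2*√206)*(-1344) - 32 = -2688*√206 - 32 = -32 - 2688*√206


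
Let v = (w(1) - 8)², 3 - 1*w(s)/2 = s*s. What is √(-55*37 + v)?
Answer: I*√2019 ≈ 44.933*I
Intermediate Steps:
w(s) = 6 - 2*s² (w(s) = 6 - 2*s*s = 6 - 2*s²)
v = 16 (v = ((6 - 2*1²) - 8)² = ((6 - 2*1) - 8)² = ((6 - 2) - 8)² = (4 - 8)² = (-4)² = 16)
√(-55*37 + v) = √(-55*37 + 16) = √(-1*2035 + 16) = √(-2035 + 16) = √(-2019) = I*√2019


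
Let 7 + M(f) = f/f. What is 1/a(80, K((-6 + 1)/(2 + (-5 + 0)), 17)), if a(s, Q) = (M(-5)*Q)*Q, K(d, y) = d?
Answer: -3/50 ≈ -0.060000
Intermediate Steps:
M(f) = -6 (M(f) = -7 + f/f = -7 + 1 = -6)
a(s, Q) = -6*Q² (a(s, Q) = (-6*Q)*Q = -6*Q²)
1/a(80, K((-6 + 1)/(2 + (-5 + 0)), 17)) = 1/(-6*(-6 + 1)²/(2 + (-5 + 0))²) = 1/(-6*25/(2 - 5)²) = 1/(-6*(-5/(-3))²) = 1/(-6*(-5*(-⅓))²) = 1/(-6*(5/3)²) = 1/(-6*25/9) = 1/(-50/3) = -3/50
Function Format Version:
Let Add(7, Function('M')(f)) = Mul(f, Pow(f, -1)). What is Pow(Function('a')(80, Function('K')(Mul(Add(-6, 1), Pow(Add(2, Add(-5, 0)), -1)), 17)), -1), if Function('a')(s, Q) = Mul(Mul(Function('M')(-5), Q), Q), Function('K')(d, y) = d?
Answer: Rational(-3, 50) ≈ -0.060000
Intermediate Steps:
Function('M')(f) = -6 (Function('M')(f) = Add(-7, Mul(f, Pow(f, -1))) = Add(-7, 1) = -6)
Function('a')(s, Q) = Mul(-6, Pow(Q, 2)) (Function('a')(s, Q) = Mul(Mul(-6, Q), Q) = Mul(-6, Pow(Q, 2)))
Pow(Function('a')(80, Function('K')(Mul(Add(-6, 1), Pow(Add(2, Add(-5, 0)), -1)), 17)), -1) = Pow(Mul(-6, Pow(Mul(Add(-6, 1), Pow(Add(2, Add(-5, 0)), -1)), 2)), -1) = Pow(Mul(-6, Pow(Mul(-5, Pow(Add(2, -5), -1)), 2)), -1) = Pow(Mul(-6, Pow(Mul(-5, Pow(-3, -1)), 2)), -1) = Pow(Mul(-6, Pow(Mul(-5, Rational(-1, 3)), 2)), -1) = Pow(Mul(-6, Pow(Rational(5, 3), 2)), -1) = Pow(Mul(-6, Rational(25, 9)), -1) = Pow(Rational(-50, 3), -1) = Rational(-3, 50)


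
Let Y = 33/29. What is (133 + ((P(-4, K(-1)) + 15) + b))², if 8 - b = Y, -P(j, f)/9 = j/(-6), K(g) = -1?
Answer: 18636489/841 ≈ 22160.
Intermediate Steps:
P(j, f) = 3*j/2 (P(j, f) = -9*j/(-6) = -9*j*(-1)/6 = -(-3)*j/2 = 3*j/2)
Y = 33/29 (Y = 33*(1/29) = 33/29 ≈ 1.1379)
b = 199/29 (b = 8 - 1*33/29 = 8 - 33/29 = 199/29 ≈ 6.8621)
(133 + ((P(-4, K(-1)) + 15) + b))² = (133 + (((3/2)*(-4) + 15) + 199/29))² = (133 + ((-6 + 15) + 199/29))² = (133 + (9 + 199/29))² = (133 + 460/29)² = (4317/29)² = 18636489/841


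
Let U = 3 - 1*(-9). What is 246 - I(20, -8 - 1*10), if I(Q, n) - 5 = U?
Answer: 229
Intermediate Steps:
U = 12 (U = 3 + 9 = 12)
I(Q, n) = 17 (I(Q, n) = 5 + 12 = 17)
246 - I(20, -8 - 1*10) = 246 - 1*17 = 246 - 17 = 229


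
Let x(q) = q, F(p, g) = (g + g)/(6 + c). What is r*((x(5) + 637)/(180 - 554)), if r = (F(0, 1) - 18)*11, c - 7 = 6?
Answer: 6420/19 ≈ 337.89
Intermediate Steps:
c = 13 (c = 7 + 6 = 13)
F(p, g) = 2*g/19 (F(p, g) = (g + g)/(6 + 13) = (2*g)/19 = (2*g)*(1/19) = 2*g/19)
r = -3740/19 (r = ((2/19)*1 - 18)*11 = (2/19 - 18)*11 = -340/19*11 = -3740/19 ≈ -196.84)
r*((x(5) + 637)/(180 - 554)) = -3740*(5 + 637)/(19*(180 - 554)) = -2401080/(19*(-374)) = -2401080*(-1)/(19*374) = -3740/19*(-321/187) = 6420/19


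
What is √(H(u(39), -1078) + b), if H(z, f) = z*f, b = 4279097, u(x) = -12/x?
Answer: 3*√80358161/13 ≈ 2068.7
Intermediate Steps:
H(z, f) = f*z
√(H(u(39), -1078) + b) = √(-(-12936)/39 + 4279097) = √(-1078*(-4/13) + 4279097) = √(4312/13 + 4279097) = √(55632573/13) = 3*√80358161/13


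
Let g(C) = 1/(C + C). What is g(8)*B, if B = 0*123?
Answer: 0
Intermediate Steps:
B = 0
g(C) = 1/(2*C)
g(8)*B = ((½)/8)*0 = ((½)*(⅛))*0 = (1/16)*0 = 0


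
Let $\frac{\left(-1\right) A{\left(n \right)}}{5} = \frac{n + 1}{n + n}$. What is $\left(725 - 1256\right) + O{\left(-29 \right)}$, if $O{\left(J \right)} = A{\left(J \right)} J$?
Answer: $-461$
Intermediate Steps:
$A{\left(n \right)} = - \frac{5 \left(1 + n\right)}{2 n}$ ($A{\left(n \right)} = - 5 \frac{n + 1}{n + n} = - 5 \frac{1 + n}{2 n} = - \frac{5 \left(1 + n\right)}{2 n}$)
$O{\left(J \right)} = - \frac{5}{2} - \frac{5 J}{2}$ ($O{\left(J \right)} = \frac{5 \left(-1 - J\right)}{2 J} J = - \frac{5}{2} - \frac{5 J}{2}$)
$\left(725 - 1256\right) + O{\left(-29 \right)} = \left(725 - 1256\right) - -70 = -531 + \left(- \frac{5}{2} + \frac{145}{2}\right) = -531 + 70 = -461$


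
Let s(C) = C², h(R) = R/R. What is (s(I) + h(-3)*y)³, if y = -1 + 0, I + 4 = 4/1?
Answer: -1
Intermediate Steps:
h(R) = 1
I = 0 (I = -4 + 4/1 = -4 + 4*1 = -4 + 4 = 0)
y = -1
(s(I) + h(-3)*y)³ = (0² + 1*(-1))³ = (0 - 1)³ = (-1)³ = -1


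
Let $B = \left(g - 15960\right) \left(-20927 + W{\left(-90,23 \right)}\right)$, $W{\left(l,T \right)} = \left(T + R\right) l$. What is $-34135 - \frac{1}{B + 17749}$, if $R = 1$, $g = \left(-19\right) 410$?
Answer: $- \frac{18717381055866}{548333999} \approx -34135.0$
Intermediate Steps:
$g = -7790$
$W{\left(l,T \right)} = l \left(1 + T\right)$ ($W{\left(l,T \right)} = \left(T + 1\right) l = \left(1 + T\right) l = l \left(1 + T\right)$)
$B = 548316250$ ($B = \left(-7790 - 15960\right) \left(-20927 - 90 \left(1 + 23\right)\right) = - 23750 \left(-20927 - 2160\right) = \left(-23750\right) \left(-23087\right) = 548316250$)
$-34135 - \frac{1}{B + 17749} = -34135 - \frac{1}{548316250 + 17749} = -34135 - \frac{1}{548333999} = - \frac{18717381055866}{548333999}$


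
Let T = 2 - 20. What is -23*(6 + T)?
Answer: 276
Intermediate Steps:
T = -18
-23*(6 + T) = -23*(6 - 18) = -23*(-12) = 276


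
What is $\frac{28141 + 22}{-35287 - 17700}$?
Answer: $- \frac{28163}{52987} \approx -0.53151$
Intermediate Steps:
$\frac{28141 + 22}{-35287 - 17700} = \frac{28163}{-52987} = 28163 \left(- \frac{1}{52987}\right) = - \frac{28163}{52987}$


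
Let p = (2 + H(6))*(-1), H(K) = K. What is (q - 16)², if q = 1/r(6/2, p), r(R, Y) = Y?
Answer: 16641/64 ≈ 260.02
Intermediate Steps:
p = -8 (p = (2 + 6)*(-1) = 8*(-1) = -8)
q = -⅛ (q = 1/(-8) = -⅛ ≈ -0.12500)
(q - 16)² = (-⅛ - 16)² = (-129/8)² = 16641/64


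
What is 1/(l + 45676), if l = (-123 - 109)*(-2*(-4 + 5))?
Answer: 1/46140 ≈ 2.1673e-5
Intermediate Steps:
l = 464 (l = -(-464) = -232*(-2) = 464)
1/(l + 45676) = 1/(464 + 45676) = 1/46140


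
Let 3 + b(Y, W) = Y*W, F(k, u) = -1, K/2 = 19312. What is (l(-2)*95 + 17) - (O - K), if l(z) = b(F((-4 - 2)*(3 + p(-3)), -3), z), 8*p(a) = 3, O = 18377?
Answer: 20169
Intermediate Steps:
K = 38624 (K = 2*19312 = 38624)
p(a) = 3/8 (p(a) = (⅛)*3 = 3/8)
b(Y, W) = -3 + W*Y (b(Y, W) = -3 + Y*W = -3 + W*Y)
l(z) = -3 - z (l(z) = -3 + z*(-1) = -3 - z)
(l(-2)*95 + 17) - (O - K) = ((-3 - 1*(-2))*95 + 17) - (18377 - 1*38624) = ((-3 + 2)*95 + 17) - (18377 - 38624) = (-1*95 + 17) - 1*(-20247) = (-95 + 17) + 20247 = -78 + 20247 = 20169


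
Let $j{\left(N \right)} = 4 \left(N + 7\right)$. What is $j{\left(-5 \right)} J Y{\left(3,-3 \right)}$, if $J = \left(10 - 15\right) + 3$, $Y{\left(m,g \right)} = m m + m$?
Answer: $-192$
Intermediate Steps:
$Y{\left(m,g \right)} = m + m^{2}$ ($Y{\left(m,g \right)} = m^{2} + m = m + m^{2}$)
$J = -2$ ($J = -5 + 3 = -2$)
$j{\left(N \right)} = 28 + 4 N$ ($j{\left(N \right)} = 4 \left(7 + N\right) = 28 + 4 N$)
$j{\left(-5 \right)} J Y{\left(3,-3 \right)} = \left(28 + 4 \left(-5\right)\right) \left(-2\right) 3 \left(1 + 3\right) = \left(28 - 20\right) \left(-2\right) 3 \cdot 4 = 8 \left(-2\right) 12 = \left(-16\right) 12 = -192$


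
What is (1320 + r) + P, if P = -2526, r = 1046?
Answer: -160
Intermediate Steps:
(1320 + r) + P = (1320 + 1046) - 2526 = 2366 - 2526 = -160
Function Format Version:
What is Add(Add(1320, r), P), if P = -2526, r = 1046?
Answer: -160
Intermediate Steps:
Add(Add(1320, r), P) = Add(Add(1320, 1046), -2526) = Add(2366, -2526) = -160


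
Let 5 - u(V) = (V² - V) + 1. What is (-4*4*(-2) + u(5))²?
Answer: 256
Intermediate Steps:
u(V) = 4 + V - V² (u(V) = 5 - ((V² - V) + 1) = 5 - (1 + V² - V) = 5 + (-1 + V - V²) = 4 + V - V²)
(-4*4*(-2) + u(5))² = (-4*4*(-2) + (4 + 5 - 1*5²))² = (-16*(-2) + (4 + 5 - 1*25))² = (32 + (4 + 5 - 25))² = (32 - 16)² = 16² = 256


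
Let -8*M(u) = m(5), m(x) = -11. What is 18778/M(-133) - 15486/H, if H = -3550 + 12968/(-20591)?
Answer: 5493268581259/402110599 ≈ 13661.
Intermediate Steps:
M(u) = 11/8 (M(u) = -1/8*(-11) = 11/8)
H = -73111018/20591 (H = -3550 + 12968*(-1/20591) = -3550 - 12968/20591 = -73111018/20591 ≈ -3550.6)
18778/M(-133) - 15486/H = 18778/(11/8) - 15486/(-73111018/20591) = 18778*(8/11) - 15486*(-20591/73111018) = 150224/11 + 159436113/36555509 = 5493268581259/402110599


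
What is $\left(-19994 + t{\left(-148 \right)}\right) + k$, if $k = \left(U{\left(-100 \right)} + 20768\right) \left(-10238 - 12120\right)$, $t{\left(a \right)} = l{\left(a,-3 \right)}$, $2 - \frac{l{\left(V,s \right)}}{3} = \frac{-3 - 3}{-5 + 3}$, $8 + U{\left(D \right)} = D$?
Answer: $-461936277$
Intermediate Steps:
$U{\left(D \right)} = -8 + D$
$l{\left(V,s \right)} = -3$ ($l{\left(V,s \right)} = 6 - 3 \frac{-3 - 3}{-5 + 3} = 6 - 3 \left(- \frac{6}{-2}\right) = 6 - 3 \left(\left(-6\right) \left(- \frac{1}{2}\right)\right) = 6 - 9 = -3$)
$t{\left(a \right)} = -3$
$k = -461916280$ ($k = \left(\left(-8 - 100\right) + 20768\right) \left(-10238 - 12120\right) = \left(-108 + 20768\right) \left(-22358\right) = 20660 \left(-22358\right) = -461916280$)
$\left(-19994 + t{\left(-148 \right)}\right) + k = \left(-19994 - 3\right) - 461916280 = -19997 - 461916280 = -461936277$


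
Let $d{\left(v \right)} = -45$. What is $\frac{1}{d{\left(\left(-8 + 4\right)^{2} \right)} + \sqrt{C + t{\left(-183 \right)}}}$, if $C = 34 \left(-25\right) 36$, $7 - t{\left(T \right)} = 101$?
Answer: $- \frac{45}{32719} - \frac{i \sqrt{30694}}{32719} \approx -0.0013753 - 0.0053546 i$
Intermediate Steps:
$t{\left(T \right)} = -94$ ($t{\left(T \right)} = 7 - 101 = -94$)
$C = -30600$ ($C = \left(-850\right) 36 = -30600$)
$\frac{1}{d{\left(\left(-8 + 4\right)^{2} \right)} + \sqrt{C + t{\left(-183 \right)}}} = \frac{1}{-45 + \sqrt{-30600 - 94}} = \frac{1}{-45 + \sqrt{-30694}} = \frac{1}{-45 + i \sqrt{30694}}$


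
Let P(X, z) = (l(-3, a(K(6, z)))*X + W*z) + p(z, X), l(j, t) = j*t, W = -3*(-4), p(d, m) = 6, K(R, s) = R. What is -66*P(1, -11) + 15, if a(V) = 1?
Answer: 8529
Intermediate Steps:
W = 12
P(X, z) = 6 - 3*X + 12*z (P(X, z) = ((-3*1)*X + 12*z) + 6 = (-3*X + 12*z) + 6 = 6 - 3*X + 12*z)
-66*P(1, -11) + 15 = -66*(6 - 3*1 + 12*(-11)) + 15 = -66*(6 - 3 - 132) + 15 = -66*(-129) + 15 = 8514 + 15 = 8529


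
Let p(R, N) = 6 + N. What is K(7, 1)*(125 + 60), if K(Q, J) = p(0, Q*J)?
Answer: 2405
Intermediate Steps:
K(Q, J) = 6 + J*Q (K(Q, J) = 6 + Q*J = 6 + J*Q)
K(7, 1)*(125 + 60) = (6 + 1*7)*(125 + 60) = (6 + 7)*185 = 13*185 = 2405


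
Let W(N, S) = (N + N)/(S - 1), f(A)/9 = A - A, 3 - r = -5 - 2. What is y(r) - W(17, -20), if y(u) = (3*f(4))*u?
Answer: 34/21 ≈ 1.6190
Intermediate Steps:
r = 10 (r = 3 - (-5 - 2) = 3 - 1*(-7) = 3 + 7 = 10)
f(A) = 0 (f(A) = 9*(A - A) = 9*0 = 0)
y(u) = 0 (y(u) = (3*0)*u = 0*u = 0)
W(N, S) = 2*N/(-1 + S) (W(N, S) = (2*N)/(-1 + S) = 2*N/(-1 + S))
y(r) - W(17, -20) = 0 - 2*17/(-1 - 20) = 0 - 2*17/(-21) = 0 - 2*17*(-1)/21 = 0 - 1*(-34/21) = 0 + 34/21 = 34/21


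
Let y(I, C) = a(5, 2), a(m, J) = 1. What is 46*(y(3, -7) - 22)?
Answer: -966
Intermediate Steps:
y(I, C) = 1
46*(y(3, -7) - 22) = 46*(1 - 22) = 46*(-21) = -966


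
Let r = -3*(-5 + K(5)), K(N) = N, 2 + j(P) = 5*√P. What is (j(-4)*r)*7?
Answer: 0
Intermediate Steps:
j(P) = -2 + 5*√P
r = 0 (r = -3*(-5 + 5) = -3*0 = 0)
(j(-4)*r)*7 = ((-2 + 5*√(-4))*0)*7 = ((-2 + 5*(2*I))*0)*7 = ((-2 + 10*I)*0)*7 = 0*7 = 0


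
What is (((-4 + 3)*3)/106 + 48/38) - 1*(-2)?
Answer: 6515/2014 ≈ 3.2349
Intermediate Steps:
(((-4 + 3)*3)/106 + 48/38) - 1*(-2) = (-1*3*(1/106) + 48*(1/38)) + 2 = (-3*1/106 + 24/19) + 2 = (-3/106 + 24/19) + 2 = 2487/2014 + 2 = 6515/2014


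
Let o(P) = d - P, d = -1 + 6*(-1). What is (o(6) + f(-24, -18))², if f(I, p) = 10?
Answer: 9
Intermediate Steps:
d = -7 (d = -1 - 6 = -7)
o(P) = -7 - P
(o(6) + f(-24, -18))² = ((-7 - 1*6) + 10)² = ((-7 - 6) + 10)² = (-13 + 10)² = (-3)² = 9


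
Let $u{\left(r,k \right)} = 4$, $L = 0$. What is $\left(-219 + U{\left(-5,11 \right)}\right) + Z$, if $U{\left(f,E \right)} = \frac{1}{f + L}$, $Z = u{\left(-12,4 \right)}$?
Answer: $- \frac{1076}{5} \approx -215.2$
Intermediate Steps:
$Z = 4$
$U{\left(f,E \right)} = \frac{1}{f}$ ($U{\left(f,E \right)} = \frac{1}{f + 0} = \frac{1}{f}$)
$\left(-219 + U{\left(-5,11 \right)}\right) + Z = \left(-219 + \frac{1}{-5}\right) + 4 = \left(-219 - \frac{1}{5}\right) + 4 = - \frac{1096}{5} + 4 = - \frac{1076}{5}$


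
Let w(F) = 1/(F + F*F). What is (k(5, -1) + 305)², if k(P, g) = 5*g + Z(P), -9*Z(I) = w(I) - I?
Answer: 6585160201/72900 ≈ 90331.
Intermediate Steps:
w(F) = 1/(F + F²)
Z(I) = I/9 - 1/(9*I*(1 + I)) (Z(I) = -(1/(I*(1 + I)) - I)/9 = -(-I + 1/(I*(1 + I)))/9 = I/9 - 1/(9*I*(1 + I)))
k(P, g) = 5*g + (-1 + P²*(1 + P))/(9*P*(1 + P))
(k(5, -1) + 305)² = ((⅑)*(-1 + 5*(1 + 5)*(5 + 45*(-1)))/(5*(1 + 5)) + 305)² = ((⅑)*(⅕)*(-1 + 5*6*(5 - 45))/6 + 305)² = ((⅑)*(⅕)*(⅙)*(-1 + 5*6*(-40)) + 305)² = ((⅑)*(⅕)*(⅙)*(-1 - 1200) + 305)² = ((⅑)*(⅕)*(⅙)*(-1201) + 305)² = (-1201/270 + 305)² = (81149/270)² = 6585160201/72900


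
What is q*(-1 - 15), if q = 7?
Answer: -112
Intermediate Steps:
q*(-1 - 15) = 7*(-1 - 15) = 7*(-16) = -112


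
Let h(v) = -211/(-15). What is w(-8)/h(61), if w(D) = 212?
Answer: 3180/211 ≈ 15.071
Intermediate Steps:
h(v) = 211/15 (h(v) = -211*(-1/15) = 211/15)
w(-8)/h(61) = 212/(211/15) = 212*(15/211) = 3180/211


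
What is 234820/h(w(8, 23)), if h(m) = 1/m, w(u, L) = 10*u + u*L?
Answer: 61992480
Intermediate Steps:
w(u, L) = 10*u + L*u
234820/h(w(8, 23)) = 234820/(1/(8*(10 + 23))) = 234820/(1/(8*33)) = 234820/(1/264) = 234820*264 = 61992480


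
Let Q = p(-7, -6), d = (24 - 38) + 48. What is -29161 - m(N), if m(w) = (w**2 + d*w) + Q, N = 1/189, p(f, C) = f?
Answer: -1041416461/35721 ≈ -29154.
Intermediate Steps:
d = 34 (d = -14 + 48 = 34)
Q = -7
N = 1/189 ≈ 0.0052910
m(w) = -7 + w**2 + 34*w (m(w) = (w**2 + 34*w) - 7 = -7 + w**2 + 34*w)
-29161 - m(N) = -29161 - (-7 + (1/189)**2 + 34*(1/189)) = -29161 - (-7 + 1/35721 + 34/189) = -29161 - 1*(-243620/35721) = -29161 + 243620/35721 = -1041416461/35721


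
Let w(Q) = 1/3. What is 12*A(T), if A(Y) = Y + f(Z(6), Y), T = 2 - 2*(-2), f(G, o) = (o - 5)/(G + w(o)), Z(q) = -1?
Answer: 54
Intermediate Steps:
w(Q) = ⅓
f(G, o) = (-5 + o)/(⅓ + G) (f(G, o) = (o - 5)/(G + ⅓) = (-5 + o)/(⅓ + G))
T = 6 (T = 2 + 4 = 6)
A(Y) = 15/2 - Y/2 (A(Y) = Y + 3*(-5 + Y)/(1 + 3*(-1)) = Y + 3*(-5 + Y)/(1 - 3) = Y + 3*(-5 + Y)/(-2) = Y + 3*(-½)*(-5 + Y) = Y + (15/2 - 3*Y/2) = 15/2 - Y/2)
12*A(T) = 12*(15/2 - ½*6) = 12*(15/2 - 3) = 12*(9/2) = 54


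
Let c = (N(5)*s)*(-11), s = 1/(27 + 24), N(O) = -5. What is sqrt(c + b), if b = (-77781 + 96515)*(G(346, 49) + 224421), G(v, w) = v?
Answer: sqrt(10952251730583)/51 ≈ 64891.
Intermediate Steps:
s = 1/51 ≈ 0.019608
b = 4210784978 (b = (-77781 + 96515)*(346 + 224421) = 18734*224767 = 4210784978)
c = 55/51 (c = -5*1/51*(-11) = -5/51*(-11) = 55/51 ≈ 1.0784)
sqrt(c + b) = sqrt(55/51 + 4210784978) = sqrt(214750033933/51) = sqrt(10952251730583)/51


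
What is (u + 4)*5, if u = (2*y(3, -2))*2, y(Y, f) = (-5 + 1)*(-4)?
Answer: 340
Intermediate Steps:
y(Y, f) = 16 (y(Y, f) = -4*(-4) = 16)
u = 64 (u = (2*16)*2 = 32*2 = 64)
(u + 4)*5 = (64 + 4)*5 = 68*5 = 340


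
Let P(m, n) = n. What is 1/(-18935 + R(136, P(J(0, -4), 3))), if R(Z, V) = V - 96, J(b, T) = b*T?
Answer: -1/19028 ≈ -5.2554e-5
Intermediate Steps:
J(b, T) = T*b
R(Z, V) = -96 + V
1/(-18935 + R(136, P(J(0, -4), 3))) = 1/(-18935 + (-96 + 3)) = 1/(-18935 - 93) = 1/(-19028) = -1/19028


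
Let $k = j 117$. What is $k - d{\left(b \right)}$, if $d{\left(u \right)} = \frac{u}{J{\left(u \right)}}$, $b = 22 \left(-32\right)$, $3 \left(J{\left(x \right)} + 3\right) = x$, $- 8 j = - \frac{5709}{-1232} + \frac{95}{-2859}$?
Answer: $- \frac{42768155523}{608822144} \approx -70.247$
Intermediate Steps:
$j = - \frac{1473181}{2561664}$ ($j = - \frac{- \frac{5709}{-1232} + \frac{95}{-2859}}{8} = - \frac{\left(-5709\right) \left(- \frac{1}{1232}\right) + 95 \left(- \frac{1}{2859}\right)}{8} = - \frac{\frac{519}{112} - \frac{95}{2859}}{8} = \left(- \frac{1}{8}\right) \frac{1473181}{320208} = - \frac{1473181}{2561664} \approx -0.57509$)
$J{\left(x \right)} = -3 + \frac{x}{3}$
$k = - \frac{57454059}{853888}$ ($k = \left(- \frac{1473181}{2561664}\right) 117 = - \frac{57454059}{853888} \approx -67.285$)
$b = -704$
$d{\left(u \right)} = \frac{u}{-3 + \frac{u}{3}}$
$k - d{\left(b \right)} = - \frac{57454059}{853888} - 3 \left(-704\right) \frac{1}{-9 - 704} = - \frac{57454059}{853888} - 3 \left(-704\right) \frac{1}{-713} = - \frac{57454059}{853888} - 3 \left(-704\right) \left(- \frac{1}{713}\right) = - \frac{57454059}{853888} - \frac{2112}{713} = - \frac{42768155523}{608822144}$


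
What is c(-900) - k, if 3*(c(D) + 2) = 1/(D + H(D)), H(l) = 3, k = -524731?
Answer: 1412045738/2691 ≈ 5.2473e+5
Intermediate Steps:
c(D) = -2 + 1/(3*(3 + D)) (c(D) = -2 + 1/(3*(D + 3)) = -2 + 1/(3*(3 + D)))
c(-900) - k = (-17 - 6*(-900))/(3*(3 - 900)) - 1*(-524731) = (1/3)*(-17 + 5400)/(-897) + 524731 = (1/3)*(-1/897)*5383 + 524731 = -5383/2691 + 524731 = 1412045738/2691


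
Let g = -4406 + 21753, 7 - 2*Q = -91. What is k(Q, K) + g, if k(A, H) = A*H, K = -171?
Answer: 8968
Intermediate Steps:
Q = 49 (Q = 7/2 - ½*(-91) = 7/2 + 91/2 = 49)
g = 17347
k(Q, K) + g = 49*(-171) + 17347 = -8379 + 17347 = 8968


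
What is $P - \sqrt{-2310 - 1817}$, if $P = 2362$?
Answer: $2362 - i \sqrt{4127} \approx 2362.0 - 64.242 i$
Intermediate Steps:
$P - \sqrt{-2310 - 1817} = 2362 - \sqrt{-2310 - 1817} = 2362 - \sqrt{-4127} = 2362 - i \sqrt{4127}$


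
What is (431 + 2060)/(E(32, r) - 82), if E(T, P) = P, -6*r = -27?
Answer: -4982/155 ≈ -32.142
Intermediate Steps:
r = 9/2 (r = -⅙*(-27) = 9/2 ≈ 4.5000)
(431 + 2060)/(E(32, r) - 82) = (431 + 2060)/(9/2 - 82) = 2491/(-155/2) = 2491*(-2/155) = -4982/155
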